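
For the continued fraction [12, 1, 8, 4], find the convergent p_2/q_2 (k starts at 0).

Using pₖ = aₖpₖ₋₁ + pₖ₋₂, qₖ = aₖqₖ₋₁ + qₖ₋₂ (with p₋₁=1, p₋₂=0, q₋₁=0, q₋₂=1):
  k=0: a=12, p=12, q=1
  k=1: a=1, p=13, q=1
  k=2: a=8, p=116, q=9

116/9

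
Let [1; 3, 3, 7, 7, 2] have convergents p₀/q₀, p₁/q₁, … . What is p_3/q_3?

Using pₖ = aₖpₖ₋₁ + pₖ₋₂, qₖ = aₖqₖ₋₁ + qₖ₋₂ (with p₋₁=1, p₋₂=0, q₋₁=0, q₋₂=1):
  k=0: a=1, p=1, q=1
  k=1: a=3, p=4, q=3
  k=2: a=3, p=13, q=10
  k=3: a=7, p=95, q=73

95/73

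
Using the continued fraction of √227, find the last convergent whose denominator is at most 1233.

6795/451

√227 = [15; 15, 30, …] (period length 2).
Convergents:
  p_0/q_0 = 15/1
  p_1/q_1 = 226/15
  p_2/q_2 = 6795/451
  p_3/q_3 = 102151/6780
q_2 = 451 ≤ 1233 < 6780 = q_3, so the answer is 6795/451.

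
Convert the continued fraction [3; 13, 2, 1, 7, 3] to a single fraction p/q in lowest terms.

Fold from the inside: start with 3/1.
  7 + 1/3 = 22/3
  1 + 3/22 = 25/22
  2 + 22/25 = 72/25
  13 + 25/72 = 961/72
  3 + 72/961 = 2955/961

2955/961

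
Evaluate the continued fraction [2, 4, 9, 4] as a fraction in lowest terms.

Fold from the inside: start with 4/1.
  9 + 1/4 = 37/4
  4 + 4/37 = 152/37
  2 + 37/152 = 341/152

341/152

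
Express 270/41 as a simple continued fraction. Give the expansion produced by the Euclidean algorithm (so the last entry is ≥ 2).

270 = 6·41 + 24
41 = 1·24 + 17
24 = 1·17 + 7
17 = 2·7 + 3
7 = 2·3 + 1
3 = 3·1 + 0  (stop)
So 270/41 = [6; 1, 1, 2, 2, 3].

[6; 1, 1, 2, 2, 3]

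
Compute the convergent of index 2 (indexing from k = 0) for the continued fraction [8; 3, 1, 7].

Using pₖ = aₖpₖ₋₁ + pₖ₋₂, qₖ = aₖqₖ₋₁ + qₖ₋₂ (with p₋₁=1, p₋₂=0, q₋₁=0, q₋₂=1):
  k=0: a=8, p=8, q=1
  k=1: a=3, p=25, q=3
  k=2: a=1, p=33, q=4

33/4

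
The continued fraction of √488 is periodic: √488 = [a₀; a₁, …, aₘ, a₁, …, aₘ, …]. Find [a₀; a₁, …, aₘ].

[22; 11, 44]

a₀ = ⌊√488⌋ = 22.
With m₀=0, d₀=1 and mₖ₊₁ = dₖaₖ − mₖ, dₖ₊₁ = (n − mₖ₊₁²)/dₖ, aₖ₊₁ = ⌊(a₀+mₖ₊₁)/dₖ₊₁⌋:
  k=1: m=22, d=4, a=11
  k=2: m=22, d=1, a=44
d=1 and a=2a₀=44 at k=2, so the next step gives (m, d) = (22, 4) again — its k=1 value — and the period has length 2.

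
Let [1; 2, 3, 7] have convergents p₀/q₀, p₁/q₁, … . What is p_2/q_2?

Using pₖ = aₖpₖ₋₁ + pₖ₋₂, qₖ = aₖqₖ₋₁ + qₖ₋₂ (with p₋₁=1, p₋₂=0, q₋₁=0, q₋₂=1):
  k=0: a=1, p=1, q=1
  k=1: a=2, p=3, q=2
  k=2: a=3, p=10, q=7

10/7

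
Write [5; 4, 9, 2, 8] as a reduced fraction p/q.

Using pₖ = aₖpₖ₋₁ + pₖ₋₂ and qₖ = aₖqₖ₋₁ + qₖ₋₂:
  k=0: a=5, p=5, q=1
  k=1: a=4, p=21, q=4
  k=2: a=9, p=194, q=37
  k=3: a=2, p=409, q=78
  k=4: a=8, p=3466, q=661

3466/661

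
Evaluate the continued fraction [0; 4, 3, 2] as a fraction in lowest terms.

Fold from the inside: start with 2/1.
  3 + 1/2 = 7/2
  4 + 2/7 = 30/7
  0 + 7/30 = 7/30

7/30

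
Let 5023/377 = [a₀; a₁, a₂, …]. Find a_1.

5023 = 13·377 + 122   →  a_0 = 13
377 = 3·122 + 11   →  a_1 = 3

3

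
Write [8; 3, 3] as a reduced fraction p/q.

83/10

Fold from the inside: start with 3/1.
  3 + 1/3 = 10/3
  8 + 3/10 = 83/10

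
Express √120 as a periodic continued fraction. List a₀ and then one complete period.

a₀ = ⌊√120⌋ = 10.
With m₀=0, d₀=1 and mₖ₊₁ = dₖaₖ − mₖ, dₖ₊₁ = (n − mₖ₊₁²)/dₖ, aₖ₊₁ = ⌊(a₀+mₖ₊₁)/dₖ₊₁⌋:
  k=1: m=10, d=20, a=1
  k=2: m=10, d=1, a=20
d=1 and a=2a₀=20 at k=2, so the next step gives (m, d) = (10, 20) again — its k=1 value — and the period has length 2.

[10; 1, 20]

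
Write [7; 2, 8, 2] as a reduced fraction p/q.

Fold from the inside: start with 2/1.
  8 + 1/2 = 17/2
  2 + 2/17 = 36/17
  7 + 17/36 = 269/36

269/36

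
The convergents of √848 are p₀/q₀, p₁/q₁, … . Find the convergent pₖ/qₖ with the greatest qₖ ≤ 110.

2417/83

√848 = [29; 8, 3, 3, 3, 8, 58, …] (period length 6).
Convergents:
  p_0/q_0 = 29/1
  p_1/q_1 = 233/8
  p_2/q_2 = 728/25
  p_3/q_3 = 2417/83
  p_4/q_4 = 7979/274
q_3 = 83 ≤ 110 < 274 = q_4, so the answer is 2417/83.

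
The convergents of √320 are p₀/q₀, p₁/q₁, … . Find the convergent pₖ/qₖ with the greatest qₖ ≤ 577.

5778/323

√320 = [17; 1, 7, 1, 34, …] (period length 4).
Convergents:
  p_0/q_0 = 17/1
  p_1/q_1 = 18/1
  p_2/q_2 = 143/8
  p_3/q_3 = 161/9
  p_4/q_4 = 5617/314
  p_5/q_5 = 5778/323
  p_6/q_6 = 46063/2575
q_5 = 323 ≤ 577 < 2575 = q_6, so the answer is 5778/323.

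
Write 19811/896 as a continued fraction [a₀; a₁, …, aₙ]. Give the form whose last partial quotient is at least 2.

[22; 9, 19, 1, 4]

19811 = 22·896 + 99
896 = 9·99 + 5
99 = 19·5 + 4
5 = 1·4 + 1
4 = 4·1 + 0  (stop)
So 19811/896 = [22; 9, 19, 1, 4].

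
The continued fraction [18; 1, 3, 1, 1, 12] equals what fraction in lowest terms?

2122/113

Using pₖ = aₖpₖ₋₁ + pₖ₋₂ and qₖ = aₖqₖ₋₁ + qₖ₋₂:
  k=0: a=18, p=18, q=1
  k=1: a=1, p=19, q=1
  k=2: a=3, p=75, q=4
  k=3: a=1, p=94, q=5
  k=4: a=1, p=169, q=9
  k=5: a=12, p=2122, q=113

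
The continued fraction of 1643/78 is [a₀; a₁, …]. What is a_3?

1643 = 21·78 + 5   →  a_0 = 21
78 = 15·5 + 3   →  a_1 = 15
5 = 1·3 + 2   →  a_2 = 1
3 = 1·2 + 1   →  a_3 = 1

1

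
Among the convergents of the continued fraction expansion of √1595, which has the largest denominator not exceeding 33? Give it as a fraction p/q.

√1595 = [39; 1, 14, 1, 78, …] (period length 4).
Convergents:
  p_0/q_0 = 39/1
  p_1/q_1 = 40/1
  p_2/q_2 = 599/15
  p_3/q_3 = 639/16
  p_4/q_4 = 50441/1263
q_3 = 16 ≤ 33 < 1263 = q_4, so the answer is 639/16.

639/16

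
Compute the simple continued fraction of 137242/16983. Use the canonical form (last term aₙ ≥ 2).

137242 = 8×16983 + 1378
16983 = 12×1378 + 447
1378 = 3×447 + 37
447 = 12×37 + 3
37 = 12×3 + 1
3 = 3×1 + 0  (stop)
So 137242/16983 = [8; 12, 3, 12, 12, 3].

[8; 12, 3, 12, 12, 3]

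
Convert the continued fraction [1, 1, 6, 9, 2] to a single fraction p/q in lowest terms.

Fold from the inside: start with 2/1.
  9 + 1/2 = 19/2
  6 + 2/19 = 116/19
  1 + 19/116 = 135/116
  1 + 116/135 = 251/135

251/135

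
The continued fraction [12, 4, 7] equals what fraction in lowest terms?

355/29

Using pₖ = aₖpₖ₋₁ + pₖ₋₂ and qₖ = aₖqₖ₋₁ + qₖ₋₂:
  k=0: a=12, p=12, q=1
  k=1: a=4, p=49, q=4
  k=2: a=7, p=355, q=29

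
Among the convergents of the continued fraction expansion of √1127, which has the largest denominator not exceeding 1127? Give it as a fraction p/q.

√1127 = [33; 1, 1, 3, 33, 3, 1, 1, 66, …] (period length 8).
Convergents:
  p_0/q_0 = 33/1
  p_1/q_1 = 34/1
  p_2/q_2 = 67/2
  p_3/q_3 = 235/7
  p_4/q_4 = 7822/233
  p_5/q_5 = 23701/706
  p_6/q_6 = 31523/939
  p_7/q_7 = 55224/1645
q_6 = 939 ≤ 1127 < 1645 = q_7, so the answer is 31523/939.

31523/939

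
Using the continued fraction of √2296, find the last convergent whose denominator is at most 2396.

√2296 = [47; 1, 10, 1, 94, …] (period length 4).
Convergents:
  p_0/q_0 = 47/1
  p_1/q_1 = 48/1
  p_2/q_2 = 527/11
  p_3/q_3 = 575/12
  p_4/q_4 = 54577/1139
  p_5/q_5 = 55152/1151
  p_6/q_6 = 606097/12649
q_5 = 1151 ≤ 2396 < 12649 = q_6, so the answer is 55152/1151.

55152/1151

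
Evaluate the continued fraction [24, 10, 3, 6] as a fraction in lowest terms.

Fold from the inside: start with 6/1.
  3 + 1/6 = 19/6
  10 + 6/19 = 196/19
  24 + 19/196 = 4723/196

4723/196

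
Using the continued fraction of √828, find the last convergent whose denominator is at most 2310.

√828 = [28; 1, 3, 2, 3, 1, 56, …] (period length 6).
Convergents:
  p_0/q_0 = 28/1
  p_1/q_1 = 29/1
  p_2/q_2 = 115/4
  p_3/q_3 = 259/9
  p_4/q_4 = 892/31
  p_5/q_5 = 1151/40
  p_6/q_6 = 65348/2271
  p_7/q_7 = 66499/2311
q_6 = 2271 ≤ 2310 < 2311 = q_7, so the answer is 65348/2271.

65348/2271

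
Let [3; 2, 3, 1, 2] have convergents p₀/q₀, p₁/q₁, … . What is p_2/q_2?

Using pₖ = aₖpₖ₋₁ + pₖ₋₂, qₖ = aₖqₖ₋₁ + qₖ₋₂ (with p₋₁=1, p₋₂=0, q₋₁=0, q₋₂=1):
  k=0: a=3, p=3, q=1
  k=1: a=2, p=7, q=2
  k=2: a=3, p=24, q=7

24/7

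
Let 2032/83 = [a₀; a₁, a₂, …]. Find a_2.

13

2032 = 24·83 + 40   →  a_0 = 24
83 = 2·40 + 3   →  a_1 = 2
40 = 13·3 + 1   →  a_2 = 13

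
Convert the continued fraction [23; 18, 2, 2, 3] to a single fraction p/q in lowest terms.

7216/313

Fold from the inside: start with 3/1.
  2 + 1/3 = 7/3
  2 + 3/7 = 17/7
  18 + 7/17 = 313/17
  23 + 17/313 = 7216/313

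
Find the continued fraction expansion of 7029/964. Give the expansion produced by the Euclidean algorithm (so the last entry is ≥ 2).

7029 = 7·964 + 281
964 = 3·281 + 121
281 = 2·121 + 39
121 = 3·39 + 4
39 = 9·4 + 3
4 = 1·3 + 1
3 = 3·1 + 0  (stop)
So 7029/964 = [7; 3, 2, 3, 9, 1, 3].

[7; 3, 2, 3, 9, 1, 3]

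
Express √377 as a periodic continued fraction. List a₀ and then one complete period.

a₀ = ⌊√377⌋ = 19.

[19; 2, 2, 2, 38]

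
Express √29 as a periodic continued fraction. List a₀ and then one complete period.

a₀ = ⌊√29⌋ = 5.
With m₀=0, d₀=1 and mₖ₊₁ = dₖaₖ − mₖ, dₖ₊₁ = (n − mₖ₊₁²)/dₖ, aₖ₊₁ = ⌊(a₀+mₖ₊₁)/dₖ₊₁⌋:
  k=1: m=5, d=4, a=2
  k=2: m=3, d=5, a=1
  k=3: m=2, d=5, a=1
  k=4: m=3, d=4, a=2
  k=5: m=5, d=1, a=10
d=1 and a=2a₀=10 at k=5, so the next step gives (m, d) = (5, 4) again — its k=1 value — and the period has length 5.

[5; 2, 1, 1, 2, 10]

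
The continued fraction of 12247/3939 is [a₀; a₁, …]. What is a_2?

12247 = 3·3939 + 430   →  a_0 = 3
3939 = 9·430 + 69   →  a_1 = 9
430 = 6·69 + 16   →  a_2 = 6

6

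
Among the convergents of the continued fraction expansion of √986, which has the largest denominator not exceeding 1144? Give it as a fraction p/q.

19751/629

√986 = [31; 2, 2, 62, …] (period length 3).
Convergents:
  p_0/q_0 = 31/1
  p_1/q_1 = 63/2
  p_2/q_2 = 157/5
  p_3/q_3 = 9797/312
  p_4/q_4 = 19751/629
  p_5/q_5 = 49299/1570
q_4 = 629 ≤ 1144 < 1570 = q_5, so the answer is 19751/629.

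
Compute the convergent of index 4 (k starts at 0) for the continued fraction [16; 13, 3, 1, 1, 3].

1495/93

Using pₖ = aₖpₖ₋₁ + pₖ₋₂, qₖ = aₖqₖ₋₁ + qₖ₋₂ (with p₋₁=1, p₋₂=0, q₋₁=0, q₋₂=1):
  k=0: a=16, p=16, q=1
  k=1: a=13, p=209, q=13
  k=2: a=3, p=643, q=40
  k=3: a=1, p=852, q=53
  k=4: a=1, p=1495, q=93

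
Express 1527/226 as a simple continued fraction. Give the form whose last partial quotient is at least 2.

[6; 1, 3, 9, 6]

1527 = 6·226 + 171
226 = 1·171 + 55
171 = 3·55 + 6
55 = 9·6 + 1
6 = 6·1 + 0  (stop)
So 1527/226 = [6; 1, 3, 9, 6].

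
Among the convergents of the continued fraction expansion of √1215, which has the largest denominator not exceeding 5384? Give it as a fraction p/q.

119071/3416

√1215 = [34; 1, 5, 1, 68, …] (period length 4).
Convergents:
  p_0/q_0 = 34/1
  p_1/q_1 = 35/1
  p_2/q_2 = 209/6
  p_3/q_3 = 244/7
  p_4/q_4 = 16801/482
  p_5/q_5 = 17045/489
  p_6/q_6 = 102026/2927
  p_7/q_7 = 119071/3416
  p_8/q_8 = 8198854/235215
q_7 = 3416 ≤ 5384 < 235215 = q_8, so the answer is 119071/3416.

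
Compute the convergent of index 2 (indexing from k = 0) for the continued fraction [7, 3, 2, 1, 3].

Using pₖ = aₖpₖ₋₁ + pₖ₋₂, qₖ = aₖqₖ₋₁ + qₖ₋₂ (with p₋₁=1, p₋₂=0, q₋₁=0, q₋₂=1):
  k=0: a=7, p=7, q=1
  k=1: a=3, p=22, q=3
  k=2: a=2, p=51, q=7

51/7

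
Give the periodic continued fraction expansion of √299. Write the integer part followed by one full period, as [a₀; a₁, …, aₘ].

a₀ = ⌊√299⌋ = 17.
With m₀=0, d₀=1 and mₖ₊₁ = dₖaₖ − mₖ, dₖ₊₁ = (n − mₖ₊₁²)/dₖ, aₖ₊₁ = ⌊(a₀+mₖ₊₁)/dₖ₊₁⌋:
  k=1: m=17, d=10, a=3
  k=2: m=13, d=13, a=2
  k=3: m=13, d=10, a=3
  k=4: m=17, d=1, a=34
d=1 and a=2a₀=34 at k=4, so the next step gives (m, d) = (17, 10) again — its k=1 value — and the period has length 4.

[17; 3, 2, 3, 34]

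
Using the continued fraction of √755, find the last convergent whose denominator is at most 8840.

√755 = [27; 2, 10, 2, 54, …] (period length 4).
Convergents:
  p_0/q_0 = 27/1
  p_1/q_1 = 55/2
  p_2/q_2 = 577/21
  p_3/q_3 = 1209/44
  p_4/q_4 = 65863/2397
  p_5/q_5 = 132935/4838
  p_6/q_6 = 1395213/50777
q_5 = 4838 ≤ 8840 < 50777 = q_6, so the answer is 132935/4838.

132935/4838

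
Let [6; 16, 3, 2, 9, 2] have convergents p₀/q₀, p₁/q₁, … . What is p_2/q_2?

297/49

Using pₖ = aₖpₖ₋₁ + pₖ₋₂, qₖ = aₖqₖ₋₁ + qₖ₋₂ (with p₋₁=1, p₋₂=0, q₋₁=0, q₋₂=1):
  k=0: a=6, p=6, q=1
  k=1: a=16, p=97, q=16
  k=2: a=3, p=297, q=49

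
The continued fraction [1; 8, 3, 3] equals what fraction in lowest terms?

93/83

Fold from the inside: start with 3/1.
  3 + 1/3 = 10/3
  8 + 3/10 = 83/10
  1 + 10/83 = 93/83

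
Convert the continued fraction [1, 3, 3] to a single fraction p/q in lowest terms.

Using pₖ = aₖpₖ₋₁ + pₖ₋₂ and qₖ = aₖqₖ₋₁ + qₖ₋₂:
  k=0: a=1, p=1, q=1
  k=1: a=3, p=4, q=3
  k=2: a=3, p=13, q=10

13/10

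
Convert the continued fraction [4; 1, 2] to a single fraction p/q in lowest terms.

Using pₖ = aₖpₖ₋₁ + pₖ₋₂ and qₖ = aₖqₖ₋₁ + qₖ₋₂:
  k=0: a=4, p=4, q=1
  k=1: a=1, p=5, q=1
  k=2: a=2, p=14, q=3

14/3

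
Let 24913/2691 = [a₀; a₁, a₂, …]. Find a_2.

24913 = 9·2691 + 694   →  a_0 = 9
2691 = 3·694 + 609   →  a_1 = 3
694 = 1·609 + 85   →  a_2 = 1

1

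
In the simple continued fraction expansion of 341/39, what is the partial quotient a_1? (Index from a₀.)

1

341 = 8·39 + 29   →  a_0 = 8
39 = 1·29 + 10   →  a_1 = 1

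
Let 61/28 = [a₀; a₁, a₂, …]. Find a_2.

61 = 2·28 + 5   →  a_0 = 2
28 = 5·5 + 3   →  a_1 = 5
5 = 1·3 + 2   →  a_2 = 1

1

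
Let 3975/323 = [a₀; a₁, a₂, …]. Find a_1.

3

3975 = 12·323 + 99   →  a_0 = 12
323 = 3·99 + 26   →  a_1 = 3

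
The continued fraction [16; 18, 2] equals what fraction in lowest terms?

Fold from the inside: start with 2/1.
  18 + 1/2 = 37/2
  16 + 2/37 = 594/37

594/37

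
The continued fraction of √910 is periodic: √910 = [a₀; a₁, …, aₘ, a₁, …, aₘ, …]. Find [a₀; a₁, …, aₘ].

[30; 6, 60]

a₀ = ⌊√910⌋ = 30.
With m₀=0, d₀=1 and mₖ₊₁ = dₖaₖ − mₖ, dₖ₊₁ = (n − mₖ₊₁²)/dₖ, aₖ₊₁ = ⌊(a₀+mₖ₊₁)/dₖ₊₁⌋:
  k=1: m=30, d=10, a=6
  k=2: m=30, d=1, a=60
d=1 and a=2a₀=60 at k=2, so the next step gives (m, d) = (30, 10) again — its k=1 value — and the period has length 2.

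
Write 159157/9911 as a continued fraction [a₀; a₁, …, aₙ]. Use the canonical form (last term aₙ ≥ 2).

[16; 17, 17, 11, 3]

159157 = 16×9911 + 581
9911 = 17×581 + 34
581 = 17×34 + 3
34 = 11×3 + 1
3 = 3×1 + 0  (stop)
So 159157/9911 = [16; 17, 17, 11, 3].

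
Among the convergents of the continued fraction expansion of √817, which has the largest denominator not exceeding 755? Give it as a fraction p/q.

√817 = [28; 1, 1, 2, 1, 1, 56, …] (period length 6).
Convergents:
  p_0/q_0 = 28/1
  p_1/q_1 = 29/1
  p_2/q_2 = 57/2
  p_3/q_3 = 143/5
  p_4/q_4 = 200/7
  p_5/q_5 = 343/12
  p_6/q_6 = 19408/679
  p_7/q_7 = 19751/691
  p_8/q_8 = 39159/1370
q_7 = 691 ≤ 755 < 1370 = q_8, so the answer is 19751/691.

19751/691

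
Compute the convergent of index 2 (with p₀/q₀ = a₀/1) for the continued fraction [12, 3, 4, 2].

160/13

Using pₖ = aₖpₖ₋₁ + pₖ₋₂, qₖ = aₖqₖ₋₁ + qₖ₋₂ (with p₋₁=1, p₋₂=0, q₋₁=0, q₋₂=1):
  k=0: a=12, p=12, q=1
  k=1: a=3, p=37, q=3
  k=2: a=4, p=160, q=13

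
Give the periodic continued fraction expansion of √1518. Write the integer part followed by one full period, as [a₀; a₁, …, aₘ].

a₀ = ⌊√1518⌋ = 38.

[38; 1, 24, 1, 76]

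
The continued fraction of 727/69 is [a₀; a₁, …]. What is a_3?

727 = 10·69 + 37   →  a_0 = 10
69 = 1·37 + 32   →  a_1 = 1
37 = 1·32 + 5   →  a_2 = 1
32 = 6·5 + 2   →  a_3 = 6

6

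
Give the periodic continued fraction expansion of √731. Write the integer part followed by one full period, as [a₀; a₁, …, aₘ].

a₀ = ⌊√731⌋ = 27.
With m₀=0, d₀=1 and mₖ₊₁ = dₖaₖ − mₖ, dₖ₊₁ = (n − mₖ₊₁²)/dₖ, aₖ₊₁ = ⌊(a₀+mₖ₊₁)/dₖ₊₁⌋:
  k=1: m=27, d=2, a=27
  k=2: m=27, d=1, a=54
d=1 and a=2a₀=54 at k=2, so the next step gives (m, d) = (27, 2) again — its k=1 value — and the period has length 2.

[27; 27, 54]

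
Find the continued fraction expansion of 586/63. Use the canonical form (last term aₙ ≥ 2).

[9; 3, 3, 6]

586 = 9*63 + 19
63 = 3*19 + 6
19 = 3*6 + 1
6 = 6*1 + 0  (stop)
So 586/63 = [9; 3, 3, 6].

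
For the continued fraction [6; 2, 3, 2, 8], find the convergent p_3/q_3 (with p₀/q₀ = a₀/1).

103/16

Using pₖ = aₖpₖ₋₁ + pₖ₋₂, qₖ = aₖqₖ₋₁ + qₖ₋₂ (with p₋₁=1, p₋₂=0, q₋₁=0, q₋₂=1):
  k=0: a=6, p=6, q=1
  k=1: a=2, p=13, q=2
  k=2: a=3, p=45, q=7
  k=3: a=2, p=103, q=16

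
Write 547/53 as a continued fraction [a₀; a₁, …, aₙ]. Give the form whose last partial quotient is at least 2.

547 = 10*53 + 17
53 = 3*17 + 2
17 = 8*2 + 1
2 = 2*1 + 0  (stop)
So 547/53 = [10; 3, 8, 2].

[10; 3, 8, 2]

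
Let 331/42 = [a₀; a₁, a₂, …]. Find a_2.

7

331 = 7·42 + 37   →  a_0 = 7
42 = 1·37 + 5   →  a_1 = 1
37 = 7·5 + 2   →  a_2 = 7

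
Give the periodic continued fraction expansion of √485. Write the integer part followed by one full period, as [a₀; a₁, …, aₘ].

[22; 44]

a₀ = ⌊√485⌋ = 22.
With m₀=0, d₀=1 and mₖ₊₁ = dₖaₖ − mₖ, dₖ₊₁ = (n − mₖ₊₁²)/dₖ, aₖ₊₁ = ⌊(a₀+mₖ₊₁)/dₖ₊₁⌋:
  k=1: m=22, d=1, a=44
d=1 and a=2a₀=44 at k=1, so the next step gives (m, d) = (22, 1) again — its k=1 value — and the period has length 1.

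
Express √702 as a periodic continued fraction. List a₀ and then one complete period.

a₀ = ⌊√702⌋ = 26.
With m₀=0, d₀=1 and mₖ₊₁ = dₖaₖ − mₖ, dₖ₊₁ = (n − mₖ₊₁²)/dₖ, aₖ₊₁ = ⌊(a₀+mₖ₊₁)/dₖ₊₁⌋:
  k=1: m=26, d=26, a=2
  k=2: m=26, d=1, a=52
d=1 and a=2a₀=52 at k=2, so the next step gives (m, d) = (26, 26) again — its k=1 value — and the period has length 2.

[26; 2, 52]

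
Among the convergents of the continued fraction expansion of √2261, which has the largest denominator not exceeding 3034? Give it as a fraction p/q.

90868/1911

√2261 = [47; 1, 1, 4, 1, 1, 94, …] (period length 6).
Convergents:
  p_0/q_0 = 47/1
  p_1/q_1 = 48/1
  p_2/q_2 = 95/2
  p_3/q_3 = 428/9
  p_4/q_4 = 523/11
  p_5/q_5 = 951/20
  p_6/q_6 = 89917/1891
  p_7/q_7 = 90868/1911
  p_8/q_8 = 180785/3802
q_7 = 1911 ≤ 3034 < 3802 = q_8, so the answer is 90868/1911.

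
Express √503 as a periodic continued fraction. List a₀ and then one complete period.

[22; 2, 2, 1, 21, 1, 2, 2, 44]

a₀ = ⌊√503⌋ = 22.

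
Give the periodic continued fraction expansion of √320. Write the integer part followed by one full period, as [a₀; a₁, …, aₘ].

a₀ = ⌊√320⌋ = 17.
With m₀=0, d₀=1 and mₖ₊₁ = dₖaₖ − mₖ, dₖ₊₁ = (n − mₖ₊₁²)/dₖ, aₖ₊₁ = ⌊(a₀+mₖ₊₁)/dₖ₊₁⌋:
  k=1: m=17, d=31, a=1
  k=2: m=14, d=4, a=7
  k=3: m=14, d=31, a=1
  k=4: m=17, d=1, a=34
d=1 and a=2a₀=34 at k=4, so the next step gives (m, d) = (17, 31) again — its k=1 value — and the period has length 4.

[17; 1, 7, 1, 34]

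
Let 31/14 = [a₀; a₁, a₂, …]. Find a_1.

4

31 = 2·14 + 3   →  a_0 = 2
14 = 4·3 + 2   →  a_1 = 4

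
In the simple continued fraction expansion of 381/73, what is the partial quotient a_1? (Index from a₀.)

4

381 = 5·73 + 16   →  a_0 = 5
73 = 4·16 + 9   →  a_1 = 4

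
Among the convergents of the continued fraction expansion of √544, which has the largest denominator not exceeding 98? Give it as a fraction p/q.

793/34

√544 = [23; 3, 11, 3, 46, …] (period length 4).
Convergents:
  p_0/q_0 = 23/1
  p_1/q_1 = 70/3
  p_2/q_2 = 793/34
  p_3/q_3 = 2449/105
q_2 = 34 ≤ 98 < 105 = q_3, so the answer is 793/34.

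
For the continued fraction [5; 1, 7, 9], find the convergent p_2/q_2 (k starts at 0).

47/8

Using pₖ = aₖpₖ₋₁ + pₖ₋₂, qₖ = aₖqₖ₋₁ + qₖ₋₂ (with p₋₁=1, p₋₂=0, q₋₁=0, q₋₂=1):
  k=0: a=5, p=5, q=1
  k=1: a=1, p=6, q=1
  k=2: a=7, p=47, q=8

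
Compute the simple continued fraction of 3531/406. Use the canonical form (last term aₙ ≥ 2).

[8; 1, 2, 3, 3, 12]

3531 = 8×406 + 283
406 = 1×283 + 123
283 = 2×123 + 37
123 = 3×37 + 12
37 = 3×12 + 1
12 = 12×1 + 0  (stop)
So 3531/406 = [8; 1, 2, 3, 3, 12].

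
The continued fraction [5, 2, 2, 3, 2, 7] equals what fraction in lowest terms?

Fold from the inside: start with 7/1.
  2 + 1/7 = 15/7
  3 + 7/15 = 52/15
  2 + 15/52 = 119/52
  2 + 52/119 = 290/119
  5 + 119/290 = 1569/290

1569/290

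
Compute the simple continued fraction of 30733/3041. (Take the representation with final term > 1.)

[10; 9, 2, 2, 2, 3, 2, 3]

30733 = 10×3041 + 323
3041 = 9×323 + 134
323 = 2×134 + 55
134 = 2×55 + 24
55 = 2×24 + 7
24 = 3×7 + 3
7 = 2×3 + 1
3 = 3×1 + 0  (stop)
So 30733/3041 = [10; 9, 2, 2, 2, 3, 2, 3].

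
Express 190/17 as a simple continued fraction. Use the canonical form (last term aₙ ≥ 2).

[11; 5, 1, 2]

190 = 11·17 + 3
17 = 5·3 + 2
3 = 1·2 + 1
2 = 2·1 + 0  (stop)
So 190/17 = [11; 5, 1, 2].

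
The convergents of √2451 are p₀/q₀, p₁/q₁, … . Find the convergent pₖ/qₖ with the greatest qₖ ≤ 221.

√2451 = [49; 1, 1, 32, 1, 1, 98, …] (period length 6).
Convergents:
  p_0/q_0 = 49/1
  p_1/q_1 = 50/1
  p_2/q_2 = 99/2
  p_3/q_3 = 3218/65
  p_4/q_4 = 3317/67
  p_5/q_5 = 6535/132
  p_6/q_6 = 643747/13003
q_5 = 132 ≤ 221 < 13003 = q_6, so the answer is 6535/132.

6535/132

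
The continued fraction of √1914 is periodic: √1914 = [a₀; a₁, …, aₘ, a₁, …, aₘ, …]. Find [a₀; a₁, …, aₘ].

a₀ = ⌊√1914⌋ = 43.
With m₀=0, d₀=1 and mₖ₊₁ = dₖaₖ − mₖ, dₖ₊₁ = (n − mₖ₊₁²)/dₖ, aₖ₊₁ = ⌊(a₀+mₖ₊₁)/dₖ₊₁⌋:
  k=1: m=43, d=65, a=1
  k=2: m=22, d=22, a=2
  k=3: m=22, d=65, a=1
  k=4: m=43, d=1, a=86
d=1 and a=2a₀=86 at k=4, so the next step gives (m, d) = (43, 65) again — its k=1 value — and the period has length 4.

[43; 1, 2, 1, 86]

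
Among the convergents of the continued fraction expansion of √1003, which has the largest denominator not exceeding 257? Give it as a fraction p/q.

6049/191

√1003 = [31; 1, 2, 31, 2, 1, 62, …] (period length 6).
Convergents:
  p_0/q_0 = 31/1
  p_1/q_1 = 32/1
  p_2/q_2 = 95/3
  p_3/q_3 = 2977/94
  p_4/q_4 = 6049/191
  p_5/q_5 = 9026/285
q_4 = 191 ≤ 257 < 285 = q_5, so the answer is 6049/191.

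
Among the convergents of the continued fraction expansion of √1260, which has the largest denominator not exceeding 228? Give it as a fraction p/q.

5005/141

√1260 = [35; 2, 70, …] (period length 2).
Convergents:
  p_0/q_0 = 35/1
  p_1/q_1 = 71/2
  p_2/q_2 = 5005/141
  p_3/q_3 = 10081/284
q_2 = 141 ≤ 228 < 284 = q_3, so the answer is 5005/141.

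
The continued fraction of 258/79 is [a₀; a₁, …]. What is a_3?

258 = 3·79 + 21   →  a_0 = 3
79 = 3·21 + 16   →  a_1 = 3
21 = 1·16 + 5   →  a_2 = 1
16 = 3·5 + 1   →  a_3 = 3

3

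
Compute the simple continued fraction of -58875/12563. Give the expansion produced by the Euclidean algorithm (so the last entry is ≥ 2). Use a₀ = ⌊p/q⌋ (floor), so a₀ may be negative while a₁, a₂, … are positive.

[-5; 3, 5, 3, 3, 3, 4, 5]

-58875 = -5·12563 + 3940
12563 = 3·3940 + 743
3940 = 5·743 + 225
743 = 3·225 + 68
225 = 3·68 + 21
68 = 3·21 + 5
21 = 4·5 + 1
5 = 5·1 + 0  (stop)
So -58875/12563 = [-5; 3, 5, 3, 3, 3, 4, 5].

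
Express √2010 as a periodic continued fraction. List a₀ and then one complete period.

[44; 1, 4, 1, 88]

a₀ = ⌊√2010⌋ = 44.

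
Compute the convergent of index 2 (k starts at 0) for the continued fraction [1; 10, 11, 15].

Using pₖ = aₖpₖ₋₁ + pₖ₋₂, qₖ = aₖqₖ₋₁ + qₖ₋₂ (with p₋₁=1, p₋₂=0, q₋₁=0, q₋₂=1):
  k=0: a=1, p=1, q=1
  k=1: a=10, p=11, q=10
  k=2: a=11, p=122, q=111

122/111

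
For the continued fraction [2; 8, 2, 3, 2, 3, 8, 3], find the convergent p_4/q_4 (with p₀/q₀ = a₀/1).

286/135

Using pₖ = aₖpₖ₋₁ + pₖ₋₂, qₖ = aₖqₖ₋₁ + qₖ₋₂ (with p₋₁=1, p₋₂=0, q₋₁=0, q₋₂=1):
  k=0: a=2, p=2, q=1
  k=1: a=8, p=17, q=8
  k=2: a=2, p=36, q=17
  k=3: a=3, p=125, q=59
  k=4: a=2, p=286, q=135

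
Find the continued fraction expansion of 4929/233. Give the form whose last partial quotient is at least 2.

[21; 6, 2, 8, 2]

4929 = 21×233 + 36
233 = 6×36 + 17
36 = 2×17 + 2
17 = 8×2 + 1
2 = 2×1 + 0  (stop)
So 4929/233 = [21; 6, 2, 8, 2].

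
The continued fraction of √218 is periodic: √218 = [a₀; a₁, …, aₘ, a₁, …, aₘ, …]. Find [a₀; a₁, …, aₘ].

[14; 1, 3, 3, 1, 28]

a₀ = ⌊√218⌋ = 14.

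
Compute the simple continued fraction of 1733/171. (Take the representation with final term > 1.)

1733 = 10*171 + 23
171 = 7*23 + 10
23 = 2*10 + 3
10 = 3*3 + 1
3 = 3*1 + 0  (stop)
So 1733/171 = [10; 7, 2, 3, 3].

[10; 7, 2, 3, 3]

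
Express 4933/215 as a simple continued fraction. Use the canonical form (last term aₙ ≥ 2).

4933 = 22×215 + 203
215 = 1×203 + 12
203 = 16×12 + 11
12 = 1×11 + 1
11 = 11×1 + 0  (stop)
So 4933/215 = [22; 1, 16, 1, 11].

[22; 1, 16, 1, 11]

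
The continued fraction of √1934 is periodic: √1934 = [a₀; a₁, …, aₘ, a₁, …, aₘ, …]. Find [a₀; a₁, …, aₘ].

[43; 1, 42, 1, 86]

a₀ = ⌊√1934⌋ = 43.
With m₀=0, d₀=1 and mₖ₊₁ = dₖaₖ − mₖ, dₖ₊₁ = (n − mₖ₊₁²)/dₖ, aₖ₊₁ = ⌊(a₀+mₖ₊₁)/dₖ₊₁⌋:
  k=1: m=43, d=85, a=1
  k=2: m=42, d=2, a=42
  k=3: m=42, d=85, a=1
  k=4: m=43, d=1, a=86
d=1 and a=2a₀=86 at k=4, so the next step gives (m, d) = (43, 85) again — its k=1 value — and the period has length 4.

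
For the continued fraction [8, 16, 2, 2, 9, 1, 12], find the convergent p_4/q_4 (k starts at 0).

Using pₖ = aₖpₖ₋₁ + pₖ₋₂, qₖ = aₖqₖ₋₁ + qₖ₋₂ (with p₋₁=1, p₋₂=0, q₋₁=0, q₋₂=1):
  k=0: a=8, p=8, q=1
  k=1: a=16, p=129, q=16
  k=2: a=2, p=266, q=33
  k=3: a=2, p=661, q=82
  k=4: a=9, p=6215, q=771

6215/771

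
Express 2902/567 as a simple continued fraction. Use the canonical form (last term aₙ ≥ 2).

[5; 8, 2, 6, 5]

2902 = 5·567 + 67
567 = 8·67 + 31
67 = 2·31 + 5
31 = 6·5 + 1
5 = 5·1 + 0  (stop)
So 2902/567 = [5; 8, 2, 6, 5].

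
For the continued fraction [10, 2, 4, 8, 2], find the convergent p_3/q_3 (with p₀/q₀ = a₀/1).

Using pₖ = aₖpₖ₋₁ + pₖ₋₂, qₖ = aₖqₖ₋₁ + qₖ₋₂ (with p₋₁=1, p₋₂=0, q₋₁=0, q₋₂=1):
  k=0: a=10, p=10, q=1
  k=1: a=2, p=21, q=2
  k=2: a=4, p=94, q=9
  k=3: a=8, p=773, q=74

773/74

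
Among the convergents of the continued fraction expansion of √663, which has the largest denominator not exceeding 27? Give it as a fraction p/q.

√663 = [25; 1, 2, 1, 50, …] (period length 4).
Convergents:
  p_0/q_0 = 25/1
  p_1/q_1 = 26/1
  p_2/q_2 = 77/3
  p_3/q_3 = 103/4
  p_4/q_4 = 5227/203
q_3 = 4 ≤ 27 < 203 = q_4, so the answer is 103/4.

103/4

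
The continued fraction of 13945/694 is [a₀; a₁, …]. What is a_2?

1

13945 = 20·694 + 65   →  a_0 = 20
694 = 10·65 + 44   →  a_1 = 10
65 = 1·44 + 21   →  a_2 = 1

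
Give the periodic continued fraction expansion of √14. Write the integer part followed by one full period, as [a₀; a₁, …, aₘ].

[3; 1, 2, 1, 6]

a₀ = ⌊√14⌋ = 3.
With m₀=0, d₀=1 and mₖ₊₁ = dₖaₖ − mₖ, dₖ₊₁ = (n − mₖ₊₁²)/dₖ, aₖ₊₁ = ⌊(a₀+mₖ₊₁)/dₖ₊₁⌋:
  k=1: m=3, d=5, a=1
  k=2: m=2, d=2, a=2
  k=3: m=2, d=5, a=1
  k=4: m=3, d=1, a=6
d=1 and a=2a₀=6 at k=4, so the next step gives (m, d) = (3, 5) again — its k=1 value — and the period has length 4.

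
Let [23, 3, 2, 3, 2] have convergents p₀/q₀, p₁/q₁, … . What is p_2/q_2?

Using pₖ = aₖpₖ₋₁ + pₖ₋₂, qₖ = aₖqₖ₋₁ + qₖ₋₂ (with p₋₁=1, p₋₂=0, q₋₁=0, q₋₂=1):
  k=0: a=23, p=23, q=1
  k=1: a=3, p=70, q=3
  k=2: a=2, p=163, q=7

163/7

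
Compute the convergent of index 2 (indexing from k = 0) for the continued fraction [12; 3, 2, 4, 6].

Using pₖ = aₖpₖ₋₁ + pₖ₋₂, qₖ = aₖqₖ₋₁ + qₖ₋₂ (with p₋₁=1, p₋₂=0, q₋₁=0, q₋₂=1):
  k=0: a=12, p=12, q=1
  k=1: a=3, p=37, q=3
  k=2: a=2, p=86, q=7

86/7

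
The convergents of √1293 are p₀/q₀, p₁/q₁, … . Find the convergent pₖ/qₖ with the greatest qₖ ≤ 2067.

√1293 = [35; 1, 22, 1, 70, …] (period length 4).
Convergents:
  p_0/q_0 = 35/1
  p_1/q_1 = 36/1
  p_2/q_2 = 827/23
  p_3/q_3 = 863/24
  p_4/q_4 = 61237/1703
  p_5/q_5 = 62100/1727
  p_6/q_6 = 1427437/39697
q_5 = 1727 ≤ 2067 < 39697 = q_6, so the answer is 62100/1727.

62100/1727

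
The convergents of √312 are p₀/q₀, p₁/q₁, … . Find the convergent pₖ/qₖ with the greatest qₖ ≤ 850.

5617/318

√312 = [17; 1, 1, 1, 34, …] (period length 4).
Convergents:
  p_0/q_0 = 17/1
  p_1/q_1 = 18/1
  p_2/q_2 = 35/2
  p_3/q_3 = 53/3
  p_4/q_4 = 1837/104
  p_5/q_5 = 1890/107
  p_6/q_6 = 3727/211
  p_7/q_7 = 5617/318
  p_8/q_8 = 194705/11023
q_7 = 318 ≤ 850 < 11023 = q_8, so the answer is 5617/318.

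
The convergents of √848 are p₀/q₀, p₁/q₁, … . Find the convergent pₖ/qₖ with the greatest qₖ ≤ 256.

2417/83

√848 = [29; 8, 3, 3, 3, 8, 58, …] (period length 6).
Convergents:
  p_0/q_0 = 29/1
  p_1/q_1 = 233/8
  p_2/q_2 = 728/25
  p_3/q_3 = 2417/83
  p_4/q_4 = 7979/274
q_3 = 83 ≤ 256 < 274 = q_4, so the answer is 2417/83.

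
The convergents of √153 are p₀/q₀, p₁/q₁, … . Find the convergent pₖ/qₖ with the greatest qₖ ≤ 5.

37/3

√153 = [12; 2, 1, 2, 2, 2, 1, 2, 24, …] (period length 8).
Convergents:
  p_0/q_0 = 12/1
  p_1/q_1 = 25/2
  p_2/q_2 = 37/3
  p_3/q_3 = 99/8
q_2 = 3 ≤ 5 < 8 = q_3, so the answer is 37/3.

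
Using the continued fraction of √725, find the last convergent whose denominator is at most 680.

9801/364

√725 = [26; 1, 12, 2, 12, 1, 52, …] (period length 6).
Convergents:
  p_0/q_0 = 26/1
  p_1/q_1 = 27/1
  p_2/q_2 = 350/13
  p_3/q_3 = 727/27
  p_4/q_4 = 9074/337
  p_5/q_5 = 9801/364
  p_6/q_6 = 518726/19265
q_5 = 364 ≤ 680 < 19265 = q_6, so the answer is 9801/364.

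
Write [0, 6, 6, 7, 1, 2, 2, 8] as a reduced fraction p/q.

2789/17189

Fold from the inside: start with 8/1.
  2 + 1/8 = 17/8
  2 + 8/17 = 42/17
  1 + 17/42 = 59/42
  7 + 42/59 = 455/59
  6 + 59/455 = 2789/455
  6 + 455/2789 = 17189/2789
  0 + 2789/17189 = 2789/17189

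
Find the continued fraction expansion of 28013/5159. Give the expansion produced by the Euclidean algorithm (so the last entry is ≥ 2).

[5; 2, 3, 14, 1, 3, 12]

28013 = 5·5159 + 2218
5159 = 2·2218 + 723
2218 = 3·723 + 49
723 = 14·49 + 37
49 = 1·37 + 12
37 = 3·12 + 1
12 = 12·1 + 0  (stop)
So 28013/5159 = [5; 2, 3, 14, 1, 3, 12].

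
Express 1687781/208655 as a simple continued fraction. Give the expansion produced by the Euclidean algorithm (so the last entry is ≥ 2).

[8; 11, 3, 1, 16, 9, 2, 14]

1687781 = 8×208655 + 18541
208655 = 11×18541 + 4704
18541 = 3×4704 + 4429
4704 = 1×4429 + 275
4429 = 16×275 + 29
275 = 9×29 + 14
29 = 2×14 + 1
14 = 14×1 + 0  (stop)
So 1687781/208655 = [8; 11, 3, 1, 16, 9, 2, 14].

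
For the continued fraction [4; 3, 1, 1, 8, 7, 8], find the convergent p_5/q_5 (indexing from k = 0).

1829/427

Using pₖ = aₖpₖ₋₁ + pₖ₋₂, qₖ = aₖqₖ₋₁ + qₖ₋₂ (with p₋₁=1, p₋₂=0, q₋₁=0, q₋₂=1):
  k=0: a=4, p=4, q=1
  k=1: a=3, p=13, q=3
  k=2: a=1, p=17, q=4
  k=3: a=1, p=30, q=7
  k=4: a=8, p=257, q=60
  k=5: a=7, p=1829, q=427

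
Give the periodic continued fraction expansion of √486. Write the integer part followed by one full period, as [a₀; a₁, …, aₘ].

[22; 22, 44]

a₀ = ⌊√486⌋ = 22.
With m₀=0, d₀=1 and mₖ₊₁ = dₖaₖ − mₖ, dₖ₊₁ = (n − mₖ₊₁²)/dₖ, aₖ₊₁ = ⌊(a₀+mₖ₊₁)/dₖ₊₁⌋:
  k=1: m=22, d=2, a=22
  k=2: m=22, d=1, a=44
d=1 and a=2a₀=44 at k=2, so the next step gives (m, d) = (22, 2) again — its k=1 value — and the period has length 2.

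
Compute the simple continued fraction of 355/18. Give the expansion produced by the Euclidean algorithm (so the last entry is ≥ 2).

355 = 19·18 + 13
18 = 1·13 + 5
13 = 2·5 + 3
5 = 1·3 + 2
3 = 1·2 + 1
2 = 2·1 + 0  (stop)
So 355/18 = [19; 1, 2, 1, 1, 2].

[19; 1, 2, 1, 1, 2]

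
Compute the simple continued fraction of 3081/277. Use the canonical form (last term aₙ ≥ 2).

[11; 8, 6, 1, 4]

3081 = 11×277 + 34
277 = 8×34 + 5
34 = 6×5 + 4
5 = 1×4 + 1
4 = 4×1 + 0  (stop)
So 3081/277 = [11; 8, 6, 1, 4].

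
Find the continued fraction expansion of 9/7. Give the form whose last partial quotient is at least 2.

[1; 3, 2]

9 = 1*7 + 2
7 = 3*2 + 1
2 = 2*1 + 0  (stop)
So 9/7 = [1; 3, 2].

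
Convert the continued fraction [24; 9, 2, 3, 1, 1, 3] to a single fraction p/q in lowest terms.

12969/538

Fold from the inside: start with 3/1.
  1 + 1/3 = 4/3
  1 + 3/4 = 7/4
  3 + 4/7 = 25/7
  2 + 7/25 = 57/25
  9 + 25/57 = 538/57
  24 + 57/538 = 12969/538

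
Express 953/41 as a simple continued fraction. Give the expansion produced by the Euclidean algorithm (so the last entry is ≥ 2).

953 = 23×41 + 10
41 = 4×10 + 1
10 = 10×1 + 0  (stop)
So 953/41 = [23; 4, 10].

[23; 4, 10]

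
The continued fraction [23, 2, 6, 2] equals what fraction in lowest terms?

657/28

Fold from the inside: start with 2/1.
  6 + 1/2 = 13/2
  2 + 2/13 = 28/13
  23 + 13/28 = 657/28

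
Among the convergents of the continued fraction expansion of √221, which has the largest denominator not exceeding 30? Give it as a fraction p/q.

223/15

√221 = [14; 1, 6, 2, 6, 1, 28, …] (period length 6).
Convergents:
  p_0/q_0 = 14/1
  p_1/q_1 = 15/1
  p_2/q_2 = 104/7
  p_3/q_3 = 223/15
  p_4/q_4 = 1442/97
q_3 = 15 ≤ 30 < 97 = q_4, so the answer is 223/15.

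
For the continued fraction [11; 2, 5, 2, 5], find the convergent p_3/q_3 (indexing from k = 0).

275/24

Using pₖ = aₖpₖ₋₁ + pₖ₋₂, qₖ = aₖqₖ₋₁ + qₖ₋₂ (with p₋₁=1, p₋₂=0, q₋₁=0, q₋₂=1):
  k=0: a=11, p=11, q=1
  k=1: a=2, p=23, q=2
  k=2: a=5, p=126, q=11
  k=3: a=2, p=275, q=24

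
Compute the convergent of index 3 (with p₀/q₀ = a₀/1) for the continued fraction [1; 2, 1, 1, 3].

Using pₖ = aₖpₖ₋₁ + pₖ₋₂, qₖ = aₖqₖ₋₁ + qₖ₋₂ (with p₋₁=1, p₋₂=0, q₋₁=0, q₋₂=1):
  k=0: a=1, p=1, q=1
  k=1: a=2, p=3, q=2
  k=2: a=1, p=4, q=3
  k=3: a=1, p=7, q=5

7/5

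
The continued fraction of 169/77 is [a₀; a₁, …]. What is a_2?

7

169 = 2·77 + 15   →  a_0 = 2
77 = 5·15 + 2   →  a_1 = 5
15 = 7·2 + 1   →  a_2 = 7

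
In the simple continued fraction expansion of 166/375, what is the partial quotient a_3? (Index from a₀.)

1

166 = 0·375 + 166   →  a_0 = 0
375 = 2·166 + 43   →  a_1 = 2
166 = 3·43 + 37   →  a_2 = 3
43 = 1·37 + 6   →  a_3 = 1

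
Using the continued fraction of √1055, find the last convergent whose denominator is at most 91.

√1055 = [32; 2, 12, 2, 64, …] (period length 4).
Convergents:
  p_0/q_0 = 32/1
  p_1/q_1 = 65/2
  p_2/q_2 = 812/25
  p_3/q_3 = 1689/52
  p_4/q_4 = 108908/3353
q_3 = 52 ≤ 91 < 3353 = q_4, so the answer is 1689/52.

1689/52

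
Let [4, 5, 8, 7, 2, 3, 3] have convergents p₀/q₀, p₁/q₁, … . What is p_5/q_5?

9091/2167

Using pₖ = aₖpₖ₋₁ + pₖ₋₂, qₖ = aₖqₖ₋₁ + qₖ₋₂ (with p₋₁=1, p₋₂=0, q₋₁=0, q₋₂=1):
  k=0: a=4, p=4, q=1
  k=1: a=5, p=21, q=5
  k=2: a=8, p=172, q=41
  k=3: a=7, p=1225, q=292
  k=4: a=2, p=2622, q=625
  k=5: a=3, p=9091, q=2167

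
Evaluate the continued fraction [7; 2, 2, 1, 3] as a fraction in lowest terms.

193/26

Fold from the inside: start with 3/1.
  1 + 1/3 = 4/3
  2 + 3/4 = 11/4
  2 + 4/11 = 26/11
  7 + 11/26 = 193/26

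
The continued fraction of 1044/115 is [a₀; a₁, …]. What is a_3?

3

1044 = 9·115 + 9   →  a_0 = 9
115 = 12·9 + 7   →  a_1 = 12
9 = 1·7 + 2   →  a_2 = 1
7 = 3·2 + 1   →  a_3 = 3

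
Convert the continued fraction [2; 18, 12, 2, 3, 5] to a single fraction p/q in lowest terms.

17094/8317

Fold from the inside: start with 5/1.
  3 + 1/5 = 16/5
  2 + 5/16 = 37/16
  12 + 16/37 = 460/37
  18 + 37/460 = 8317/460
  2 + 460/8317 = 17094/8317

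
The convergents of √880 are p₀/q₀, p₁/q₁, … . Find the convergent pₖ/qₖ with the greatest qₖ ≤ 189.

√880 = [29; 1, 1, 1, 58, …] (period length 4).
Convergents:
  p_0/q_0 = 29/1
  p_1/q_1 = 30/1
  p_2/q_2 = 59/2
  p_3/q_3 = 89/3
  p_4/q_4 = 5221/176
  p_5/q_5 = 5310/179
  p_6/q_6 = 10531/355
q_5 = 179 ≤ 189 < 355 = q_6, so the answer is 5310/179.

5310/179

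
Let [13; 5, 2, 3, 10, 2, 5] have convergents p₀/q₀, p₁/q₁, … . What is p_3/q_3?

Using pₖ = aₖpₖ₋₁ + pₖ₋₂, qₖ = aₖqₖ₋₁ + qₖ₋₂ (with p₋₁=1, p₋₂=0, q₋₁=0, q₋₂=1):
  k=0: a=13, p=13, q=1
  k=1: a=5, p=66, q=5
  k=2: a=2, p=145, q=11
  k=3: a=3, p=501, q=38

501/38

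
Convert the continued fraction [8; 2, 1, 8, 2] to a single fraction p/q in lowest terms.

459/55

Fold from the inside: start with 2/1.
  8 + 1/2 = 17/2
  1 + 2/17 = 19/17
  2 + 17/19 = 55/19
  8 + 19/55 = 459/55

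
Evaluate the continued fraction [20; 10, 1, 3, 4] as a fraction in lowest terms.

Fold from the inside: start with 4/1.
  3 + 1/4 = 13/4
  1 + 4/13 = 17/13
  10 + 13/17 = 183/17
  20 + 17/183 = 3677/183

3677/183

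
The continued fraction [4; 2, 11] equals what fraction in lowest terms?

Using pₖ = aₖpₖ₋₁ + pₖ₋₂ and qₖ = aₖqₖ₋₁ + qₖ₋₂:
  k=0: a=4, p=4, q=1
  k=1: a=2, p=9, q=2
  k=2: a=11, p=103, q=23

103/23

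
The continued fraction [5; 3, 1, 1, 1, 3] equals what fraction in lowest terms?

Using pₖ = aₖpₖ₋₁ + pₖ₋₂ and qₖ = aₖqₖ₋₁ + qₖ₋₂:
  k=0: a=5, p=5, q=1
  k=1: a=3, p=16, q=3
  k=2: a=1, p=21, q=4
  k=3: a=1, p=37, q=7
  k=4: a=1, p=58, q=11
  k=5: a=3, p=211, q=40

211/40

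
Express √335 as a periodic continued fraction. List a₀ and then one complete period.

[18; 3, 3, 3, 36]

a₀ = ⌊√335⌋ = 18.
With m₀=0, d₀=1 and mₖ₊₁ = dₖaₖ − mₖ, dₖ₊₁ = (n − mₖ₊₁²)/dₖ, aₖ₊₁ = ⌊(a₀+mₖ₊₁)/dₖ₊₁⌋:
  k=1: m=18, d=11, a=3
  k=2: m=15, d=10, a=3
  k=3: m=15, d=11, a=3
  k=4: m=18, d=1, a=36
d=1 and a=2a₀=36 at k=4, so the next step gives (m, d) = (18, 11) again — its k=1 value — and the period has length 4.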